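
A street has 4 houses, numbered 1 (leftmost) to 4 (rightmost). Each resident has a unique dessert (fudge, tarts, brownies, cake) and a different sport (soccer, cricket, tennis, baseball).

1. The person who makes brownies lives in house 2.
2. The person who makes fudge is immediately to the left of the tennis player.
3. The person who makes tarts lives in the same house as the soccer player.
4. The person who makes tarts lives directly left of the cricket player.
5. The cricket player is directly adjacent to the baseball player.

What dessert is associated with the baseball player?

fudge

Clue 1 places the person who makes brownies in house 2.
House 4's dessert must be cake (nothing else left).
The person who makes fudge is narrowed to house 1 or 3; consider each.
Placing it in house 1 leads to a contradiction, so it's in house 3.
Clue 2: the tennis player is in house 4.
House 1's dessert must be tarts (nothing else left).
So house 2 gets cricket for sport.
Clue 3: the soccer player is in house 1.
House 3 sport: only baseball fits.
So: house 1 = tarts/soccer, house 2 = brownies/cricket, house 3 = fudge/baseball, house 4 = cake/tennis.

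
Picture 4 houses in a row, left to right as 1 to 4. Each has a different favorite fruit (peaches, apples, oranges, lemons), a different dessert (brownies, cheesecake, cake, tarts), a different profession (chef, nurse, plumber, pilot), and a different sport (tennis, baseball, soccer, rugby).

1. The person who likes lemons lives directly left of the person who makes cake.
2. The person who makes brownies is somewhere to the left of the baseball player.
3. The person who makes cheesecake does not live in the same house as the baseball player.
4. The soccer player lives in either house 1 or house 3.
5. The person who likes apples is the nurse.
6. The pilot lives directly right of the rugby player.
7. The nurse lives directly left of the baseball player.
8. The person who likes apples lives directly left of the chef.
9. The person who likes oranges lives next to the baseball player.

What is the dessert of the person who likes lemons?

The soccer player is narrowed to house 1 or 3; consider each.
Placing it in house 3 leads to a contradiction, so it's in house 1.
The pilot is narrowed to house 3 or 4; consider each.
Placing it in house 3 leads to a contradiction, so it's in house 4.
Clue 6 places the rugby player in house 3.
That leaves peaches as the favorite fruit for house 4.
From clue 5, the person who likes apples must be in house 1.
By clue 5, the nurse is in house 1.
From clue 7, the baseball player must be in house 2.
By clue 8, the chef is in house 2.
So house 2 gets lemons for favorite fruit.
The only favorite fruit still possible for house 3 is oranges.
The only profession still possible for house 3 is plumber.
House 4's sport must be tennis (nothing else left).
Clue 1 places the person who makes cake in house 3.
By clue 2, the person who makes brownies is in house 1.
House 2's dessert must be tarts (nothing else left).
The only dessert still possible for house 4 is cheesecake.
So: house 1 = apples/brownies/nurse/soccer, house 2 = lemons/tarts/chef/baseball, house 3 = oranges/cake/plumber/rugby, house 4 = peaches/cheesecake/pilot/tennis.

tarts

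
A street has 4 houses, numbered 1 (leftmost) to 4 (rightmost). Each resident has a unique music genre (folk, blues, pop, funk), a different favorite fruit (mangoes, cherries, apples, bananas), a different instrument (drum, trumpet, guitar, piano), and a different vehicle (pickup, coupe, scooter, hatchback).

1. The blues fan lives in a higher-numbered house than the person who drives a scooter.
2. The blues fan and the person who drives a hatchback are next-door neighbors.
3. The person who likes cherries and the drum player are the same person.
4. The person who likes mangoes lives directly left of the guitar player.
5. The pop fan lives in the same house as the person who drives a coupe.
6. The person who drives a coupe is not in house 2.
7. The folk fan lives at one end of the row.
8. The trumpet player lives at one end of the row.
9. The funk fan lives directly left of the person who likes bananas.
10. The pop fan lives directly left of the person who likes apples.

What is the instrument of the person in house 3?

The folk fan is narrowed to house 1 or 4; consider each.
Placing it in house 1 leads to a contradiction, so it's in house 4.
The blues fan is narrowed to house 2 or 3; consider each.
Placing it in house 2 leads to a contradiction, so it's in house 3.
So house 1 gets pop for music genre.
The only music genre still possible for house 2 is funk.
Clue 5 places the person who drives a coupe in house 1.
Clue 9: the person who likes bananas is in house 3.
Clue 10 places the person who likes apples in house 2.
House 4's favorite fruit must be cherries (nothing else left).
So house 2 gets scooter for vehicle.
House 3's vehicle must be pickup (nothing else left).
The only vehicle still possible for house 4 is hatchback.
The drum player is in house 4 (clue 3).
The guitar player is in house 2 (clue 4).
So house 1 gets mangoes for favorite fruit.
House 1 instrument: only trumpet fits.
House 3's instrument must be piano (nothing else left).
So: house 1 = pop/mangoes/trumpet/coupe, house 2 = funk/apples/guitar/scooter, house 3 = blues/bananas/piano/pickup, house 4 = folk/cherries/drum/hatchback.

piano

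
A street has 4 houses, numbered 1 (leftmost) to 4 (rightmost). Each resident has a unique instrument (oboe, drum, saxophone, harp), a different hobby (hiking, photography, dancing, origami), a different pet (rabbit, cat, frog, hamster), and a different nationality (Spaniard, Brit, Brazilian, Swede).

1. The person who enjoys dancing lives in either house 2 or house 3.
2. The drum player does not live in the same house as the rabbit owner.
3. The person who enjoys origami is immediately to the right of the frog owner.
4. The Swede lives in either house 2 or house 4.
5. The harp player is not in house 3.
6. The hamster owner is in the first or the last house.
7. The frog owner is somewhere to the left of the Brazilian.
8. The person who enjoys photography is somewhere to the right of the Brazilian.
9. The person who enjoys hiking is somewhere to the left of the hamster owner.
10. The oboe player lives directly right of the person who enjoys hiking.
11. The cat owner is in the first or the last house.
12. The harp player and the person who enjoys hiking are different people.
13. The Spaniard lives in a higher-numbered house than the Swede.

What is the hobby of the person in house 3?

origami

Clue 9: the hamster owner is in house 4.
From clue 13, the Swede must be in house 2.
So house 1 gets hiking for hobby.
That leaves Brit as the nationality for house 1.
That leaves Spaniard as the nationality for house 4.
From clue 8, the person who enjoys photography must be in house 4.
From clue 10, the oboe player must be in house 2.
House 4 instrument: only harp fits.
So house 1 gets cat for pet.
That leaves frog as the pet for house 2.
The only pet still possible for house 3 is rabbit.
House 3 nationality: only Brazilian fits.
Clue 2: the drum player is in house 1.
Clue 3: the person who enjoys origami is in house 3.
So house 3 gets saxophone for instrument.
So house 2 gets dancing for hobby.
So: house 1 = drum/hiking/cat/Brit, house 2 = oboe/dancing/frog/Swede, house 3 = saxophone/origami/rabbit/Brazilian, house 4 = harp/photography/hamster/Spaniard.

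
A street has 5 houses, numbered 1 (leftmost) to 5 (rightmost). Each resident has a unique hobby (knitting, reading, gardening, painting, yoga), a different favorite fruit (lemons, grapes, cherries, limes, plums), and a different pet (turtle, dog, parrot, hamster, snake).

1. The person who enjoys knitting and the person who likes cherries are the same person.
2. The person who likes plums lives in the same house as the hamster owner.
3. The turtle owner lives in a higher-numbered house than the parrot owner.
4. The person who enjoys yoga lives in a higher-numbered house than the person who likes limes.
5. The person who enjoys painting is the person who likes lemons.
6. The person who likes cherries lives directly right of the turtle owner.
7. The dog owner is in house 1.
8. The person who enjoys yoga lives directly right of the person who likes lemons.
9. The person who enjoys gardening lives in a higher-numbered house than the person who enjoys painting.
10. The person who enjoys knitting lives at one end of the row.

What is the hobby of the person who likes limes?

Clue 7: the dog owner is in house 1.
By clue 1, the person who enjoys knitting is in house 5.
Clue 1 places the person who likes cherries in house 5.
By clue 6, the turtle owner is in house 4.
That leaves grapes as the favorite fruit for house 4.
That leaves snake as the pet for house 5.
The person who likes plums is narrowed to house 2 or 3; consider each.
Placing it in house 2 leads to a contradiction, so it's in house 3.
By clue 2, the hamster owner is in house 3.
House 2 pet: only parrot fits.
The person who enjoys painting is narrowed to house 1 or 2; consider each.
Placing it in house 1 leads to a contradiction, so it's in house 2.
By clue 5, the person who likes lemons is in house 2.
By clue 8, the person who enjoys yoga is in house 3.
House 1's hobby must be reading (nothing else left).
That leaves gardening as the hobby for house 4.
House 1's favorite fruit must be limes (nothing else left).
So: house 1 = reading/limes/dog, house 2 = painting/lemons/parrot, house 3 = yoga/plums/hamster, house 4 = gardening/grapes/turtle, house 5 = knitting/cherries/snake.

reading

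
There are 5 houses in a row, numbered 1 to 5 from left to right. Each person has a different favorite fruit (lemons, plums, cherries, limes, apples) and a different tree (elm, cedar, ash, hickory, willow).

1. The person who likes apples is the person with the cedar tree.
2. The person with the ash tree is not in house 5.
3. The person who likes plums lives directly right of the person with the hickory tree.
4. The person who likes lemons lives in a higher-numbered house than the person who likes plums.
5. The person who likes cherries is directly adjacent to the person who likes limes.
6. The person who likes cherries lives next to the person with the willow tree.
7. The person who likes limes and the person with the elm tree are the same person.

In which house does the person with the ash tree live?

4

The person who likes lemons is narrowed to house 3 or 4 or 5; consider each.
Placing it in house 3 and house 5 leads to a contradiction, so it's in house 4.
So house 5 gets apples for favorite fruit.
That leaves cedar as the tree for house 5.
The person who likes plums is narrowed to house 2 or 3; consider each.
Placing it in house 2 leads to a contradiction, so it's in house 3.
Clue 3: the person with the hickory tree is in house 2.
The person who likes cherries is in house 2 (clue 6).
From clue 7, the person who likes limes must be in house 1.
From clue 7, the person with the elm tree must be in house 1.
House 3 tree: only willow fits.
The only tree still possible for house 4 is ash.
So: house 1 = limes/elm, house 2 = cherries/hickory, house 3 = plums/willow, house 4 = lemons/ash, house 5 = apples/cedar.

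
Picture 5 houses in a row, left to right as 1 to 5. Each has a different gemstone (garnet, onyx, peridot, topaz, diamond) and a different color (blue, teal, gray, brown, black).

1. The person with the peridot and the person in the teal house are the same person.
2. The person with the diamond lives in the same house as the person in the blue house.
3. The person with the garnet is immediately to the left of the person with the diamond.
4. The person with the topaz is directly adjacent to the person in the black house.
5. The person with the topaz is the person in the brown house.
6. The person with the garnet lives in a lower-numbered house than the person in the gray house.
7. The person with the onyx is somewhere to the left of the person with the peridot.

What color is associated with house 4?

gray

The person with the diamond is narrowed to house 2 or 3 or 4 or 5; consider each.
Placing it in house 2 and house 4 and house 5 leads to a contradiction, so it's in house 3.
From clue 2, the person in the blue house must be in house 3.
Clue 3 places the person with the garnet in house 2.
House 1's color must be brown (nothing else left).
House 2 color: only black fits.
By clue 4, the person with the topaz is in house 1.
House 5 gemstone: only peridot fits.
By clue 1, the person in the teal house is in house 5.
The only gemstone still possible for house 4 is onyx.
That leaves gray as the color for house 4.
So: house 1 = topaz/brown, house 2 = garnet/black, house 3 = diamond/blue, house 4 = onyx/gray, house 5 = peridot/teal.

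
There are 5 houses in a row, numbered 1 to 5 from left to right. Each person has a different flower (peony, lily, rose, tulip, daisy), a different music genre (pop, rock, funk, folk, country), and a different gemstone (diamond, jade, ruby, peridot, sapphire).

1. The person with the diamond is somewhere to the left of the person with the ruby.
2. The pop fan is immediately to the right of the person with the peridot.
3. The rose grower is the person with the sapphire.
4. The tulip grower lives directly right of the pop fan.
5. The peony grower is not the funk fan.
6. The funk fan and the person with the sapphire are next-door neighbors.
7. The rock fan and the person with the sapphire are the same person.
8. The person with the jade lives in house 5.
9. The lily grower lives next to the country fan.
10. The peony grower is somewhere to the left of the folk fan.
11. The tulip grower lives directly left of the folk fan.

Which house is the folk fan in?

5

Clue 8: the person with the jade is in house 5.
The tulip grower is narrowed to house 3 or 4; consider each.
Placing it in house 3 leads to a contradiction, so it's in house 4.
By clue 4, the pop fan is in house 3.
By clue 11, the folk fan is in house 5.
The person with the peridot is in house 2 (clue 2).
So house 1 gets sapphire for gemstone.
That leaves ruby as the gemstone for house 4.
The rose grower is in house 1 (clue 3).
The funk fan is in house 2 (clue 6).
Clue 7 places the rock fan in house 1.
House 4's music genre must be country (nothing else left).
House 3 gemstone: only diamond fits.
Clue 5 places the peony grower in house 3.
House 2's flower must be daisy (nothing else left).
So house 5 gets lily for flower.
So: house 1 = rose/rock/sapphire, house 2 = daisy/funk/peridot, house 3 = peony/pop/diamond, house 4 = tulip/country/ruby, house 5 = lily/folk/jade.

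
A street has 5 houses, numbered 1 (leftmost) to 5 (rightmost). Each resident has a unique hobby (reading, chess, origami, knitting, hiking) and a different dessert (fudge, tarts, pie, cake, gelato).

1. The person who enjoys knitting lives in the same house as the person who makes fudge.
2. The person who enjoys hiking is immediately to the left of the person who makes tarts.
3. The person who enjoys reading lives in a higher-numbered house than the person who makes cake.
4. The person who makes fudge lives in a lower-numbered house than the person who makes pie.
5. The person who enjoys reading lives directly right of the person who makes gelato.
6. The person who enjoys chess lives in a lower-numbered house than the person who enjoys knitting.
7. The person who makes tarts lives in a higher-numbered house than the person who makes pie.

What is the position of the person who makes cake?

House 5 dessert: only tarts fits.
Clue 2: the person who enjoys hiking is in house 4.
The person who enjoys chess is narrowed to house 1 or 2; consider each.
Placing it in house 2 leads to a contradiction, so it's in house 1.
The person who enjoys knitting is narrowed to house 2 or 3; consider each.
Placing it in house 3 leads to a contradiction, so it's in house 2.
By clue 1, the person who makes fudge is in house 2.
Clue 5: the person who enjoys reading is in house 5.
Clue 5 places the person who makes gelato in house 4.
House 3 hobby: only origami fits.
So house 1 gets cake for dessert.
House 3's dessert must be pie (nothing else left).
So: house 1 = chess/cake, house 2 = knitting/fudge, house 3 = origami/pie, house 4 = hiking/gelato, house 5 = reading/tarts.

1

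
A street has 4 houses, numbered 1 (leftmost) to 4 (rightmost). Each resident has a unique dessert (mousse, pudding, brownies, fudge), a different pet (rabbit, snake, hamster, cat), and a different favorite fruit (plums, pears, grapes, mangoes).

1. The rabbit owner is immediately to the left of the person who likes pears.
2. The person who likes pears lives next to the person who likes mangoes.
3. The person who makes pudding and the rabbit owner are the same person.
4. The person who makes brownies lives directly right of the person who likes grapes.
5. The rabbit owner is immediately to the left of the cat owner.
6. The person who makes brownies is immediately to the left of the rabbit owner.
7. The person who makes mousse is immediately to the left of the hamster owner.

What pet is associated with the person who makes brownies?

The person who makes brownies is in house 2 (clue 6).
From clue 6, the rabbit owner must be in house 3.
House 4 dessert: only fudge fits.
House 1 pet: only snake fits.
From clue 1, the person who likes pears must be in house 4.
Clue 2: the person who likes mangoes is in house 3.
From clue 3, the person who makes pudding must be in house 3.
Clue 4 places the person who likes grapes in house 1.
By clue 5, the cat owner is in house 4.
So house 1 gets mousse for dessert.
House 2's pet must be hamster (nothing else left).
House 2 favorite fruit: only plums fits.
So: house 1 = mousse/snake/grapes, house 2 = brownies/hamster/plums, house 3 = pudding/rabbit/mangoes, house 4 = fudge/cat/pears.

hamster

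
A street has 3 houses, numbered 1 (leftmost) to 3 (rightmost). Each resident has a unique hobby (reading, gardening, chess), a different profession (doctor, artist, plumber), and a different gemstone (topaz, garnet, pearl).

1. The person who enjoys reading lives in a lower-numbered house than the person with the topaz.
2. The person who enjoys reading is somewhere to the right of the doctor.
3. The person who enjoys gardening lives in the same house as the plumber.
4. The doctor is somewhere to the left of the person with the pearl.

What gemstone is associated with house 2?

pearl

By clue 2, the person who enjoys reading is in house 2.
By clue 2, the doctor is in house 1.
House 1 gemstone: only garnet fits.
By clue 1, the person with the topaz is in house 3.
Clue 3 places the person who enjoys gardening in house 3.
The plumber is in house 3 (clue 3).
That leaves chess as the hobby for house 1.
House 2 profession: only artist fits.
House 2's gemstone must be pearl (nothing else left).
So: house 1 = chess/doctor/garnet, house 2 = reading/artist/pearl, house 3 = gardening/plumber/topaz.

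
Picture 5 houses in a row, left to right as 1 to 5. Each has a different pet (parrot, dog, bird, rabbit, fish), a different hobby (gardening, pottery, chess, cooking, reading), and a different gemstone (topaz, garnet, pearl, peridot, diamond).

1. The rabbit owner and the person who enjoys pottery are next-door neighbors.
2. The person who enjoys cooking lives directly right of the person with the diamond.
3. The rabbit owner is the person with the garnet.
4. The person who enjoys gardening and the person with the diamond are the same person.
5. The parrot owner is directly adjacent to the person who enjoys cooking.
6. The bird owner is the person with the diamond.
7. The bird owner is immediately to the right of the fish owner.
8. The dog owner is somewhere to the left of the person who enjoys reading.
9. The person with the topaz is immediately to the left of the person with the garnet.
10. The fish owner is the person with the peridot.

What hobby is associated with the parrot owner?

pottery

The bird owner is narrowed to house 2 or 3 or 4; consider each.
Placing it in house 3 and house 4 leads to a contradiction, so it's in house 2.
Clue 6 places the person with the diamond in house 2.
By clue 7, the fish owner is in house 1.
The person with the peridot is in house 1 (clue 10).
By clue 2, the person who enjoys cooking is in house 3.
Clue 4 places the person who enjoys gardening in house 2.
Clue 5: the parrot owner is in house 4.
The only pet still possible for house 3 is dog.
The only pet still possible for house 5 is rabbit.
The only hobby still possible for house 1 is chess.
Clue 1 places the person who enjoys pottery in house 4.
The person with the garnet is in house 5 (clue 3).
Clue 9: the person with the topaz is in house 4.
The only hobby still possible for house 5 is reading.
That leaves pearl as the gemstone for house 3.
So: house 1 = fish/chess/peridot, house 2 = bird/gardening/diamond, house 3 = dog/cooking/pearl, house 4 = parrot/pottery/topaz, house 5 = rabbit/reading/garnet.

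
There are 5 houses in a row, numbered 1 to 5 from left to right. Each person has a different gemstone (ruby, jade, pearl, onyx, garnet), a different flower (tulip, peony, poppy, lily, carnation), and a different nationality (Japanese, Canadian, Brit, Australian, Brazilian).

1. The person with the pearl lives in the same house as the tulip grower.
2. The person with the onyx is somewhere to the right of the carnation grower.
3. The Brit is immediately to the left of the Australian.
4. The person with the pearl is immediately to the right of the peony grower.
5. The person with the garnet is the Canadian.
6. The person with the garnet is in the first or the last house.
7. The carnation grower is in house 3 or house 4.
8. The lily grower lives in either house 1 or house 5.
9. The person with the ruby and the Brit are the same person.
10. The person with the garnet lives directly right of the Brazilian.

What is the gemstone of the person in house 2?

pearl

The person with the garnet is in house 5 (clue 10).
The Brazilian is in house 4 (clue 10).
By clue 2, the person with the onyx is in house 4.
From clue 2, the carnation grower must be in house 3.
By clue 5, the Canadian is in house 5.
The person with the pearl is in house 2 (clue 1).
From clue 1, the tulip grower must be in house 2.
By clue 4, the peony grower is in house 1.
That leaves jade as the gemstone for house 3.
So house 4 gets poppy for flower.
So house 5 gets lily for flower.
From clue 9, the Brit must be in house 1.
The only gemstone still possible for house 1 is ruby.
The Australian is in house 2 (clue 3).
House 3 nationality: only Japanese fits.
So: house 1 = ruby/peony/Brit, house 2 = pearl/tulip/Australian, house 3 = jade/carnation/Japanese, house 4 = onyx/poppy/Brazilian, house 5 = garnet/lily/Canadian.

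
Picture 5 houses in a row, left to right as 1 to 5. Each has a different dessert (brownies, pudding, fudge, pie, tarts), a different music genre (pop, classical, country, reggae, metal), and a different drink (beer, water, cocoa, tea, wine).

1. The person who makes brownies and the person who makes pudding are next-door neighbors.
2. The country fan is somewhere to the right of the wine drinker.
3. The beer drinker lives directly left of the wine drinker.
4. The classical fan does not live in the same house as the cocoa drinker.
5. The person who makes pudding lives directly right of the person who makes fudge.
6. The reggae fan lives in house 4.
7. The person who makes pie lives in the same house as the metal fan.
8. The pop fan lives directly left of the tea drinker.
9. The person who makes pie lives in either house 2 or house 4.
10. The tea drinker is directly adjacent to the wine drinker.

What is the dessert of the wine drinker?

fudge

The reggae fan is in house 4 (clue 6).
Clue 7: the person who makes pie is in house 2.
The metal fan is in house 2 (clue 7).
From clue 10, the wine drinker must be in house 3.
House 1 dessert: only tarts fits.
Clue 2 places the country fan in house 5.
The beer drinker is in house 2 (clue 3).
That leaves tea as the drink for house 4.
The pop fan is in house 3 (clue 8).
The only music genre still possible for house 1 is classical.
Clue 4 places the cocoa drinker in house 5.
So house 1 gets water for drink.
The person who makes fudge is narrowed to house 3 or 4; consider each.
Placing it in house 4 leads to a contradiction, so it's in house 3.
Clue 5: the person who makes pudding is in house 4.
The only dessert still possible for house 5 is brownies.
So: house 1 = tarts/classical/water, house 2 = pie/metal/beer, house 3 = fudge/pop/wine, house 4 = pudding/reggae/tea, house 5 = brownies/country/cocoa.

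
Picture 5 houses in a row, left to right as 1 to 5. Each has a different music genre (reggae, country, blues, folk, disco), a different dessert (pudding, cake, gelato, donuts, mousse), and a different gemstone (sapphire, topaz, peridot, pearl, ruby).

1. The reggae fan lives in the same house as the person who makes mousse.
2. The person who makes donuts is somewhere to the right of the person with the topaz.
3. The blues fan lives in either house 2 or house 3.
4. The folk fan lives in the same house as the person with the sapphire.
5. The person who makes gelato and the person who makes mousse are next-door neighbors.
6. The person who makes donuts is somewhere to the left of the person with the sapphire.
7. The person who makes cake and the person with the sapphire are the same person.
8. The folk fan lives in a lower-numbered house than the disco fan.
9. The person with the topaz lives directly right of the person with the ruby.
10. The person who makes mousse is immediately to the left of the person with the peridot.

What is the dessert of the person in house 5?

pudding

Clue 6: the person who makes donuts is in house 3.
Clue 6 places the person with the sapphire in house 4.
By clue 7, the person who makes cake is in house 4.
Clue 2 places the person with the topaz in house 2.
From clue 4, the folk fan must be in house 4.
The disco fan is in house 5 (clue 8).
From clue 9, the person with the ruby must be in house 1.
That leaves pudding as the dessert for house 5.
The only gemstone still possible for house 3 is peridot.
So house 5 gets pearl for gemstone.
Clue 10 places the person who makes mousse in house 2.
That leaves gelato as the dessert for house 1.
Clue 1: the reggae fan is in house 2.
House 1's music genre must be country (nothing else left).
House 3's music genre must be blues (nothing else left).
So: house 1 = country/gelato/ruby, house 2 = reggae/mousse/topaz, house 3 = blues/donuts/peridot, house 4 = folk/cake/sapphire, house 5 = disco/pudding/pearl.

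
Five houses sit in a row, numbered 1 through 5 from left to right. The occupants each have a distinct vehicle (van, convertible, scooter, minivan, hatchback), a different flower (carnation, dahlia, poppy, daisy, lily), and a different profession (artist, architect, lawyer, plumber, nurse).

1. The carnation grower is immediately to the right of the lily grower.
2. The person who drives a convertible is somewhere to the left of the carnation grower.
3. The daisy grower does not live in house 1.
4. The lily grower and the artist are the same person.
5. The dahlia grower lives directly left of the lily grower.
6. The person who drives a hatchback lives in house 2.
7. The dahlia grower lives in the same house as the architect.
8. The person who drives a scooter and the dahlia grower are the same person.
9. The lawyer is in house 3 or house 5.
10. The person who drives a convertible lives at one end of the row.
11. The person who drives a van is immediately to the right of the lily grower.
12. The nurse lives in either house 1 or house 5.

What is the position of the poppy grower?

From clue 6, the person who drives a hatchback must be in house 2.
The person who drives a convertible is in house 1 (clue 10).
By clue 8, the dahlia grower is in house 3.
That leaves scooter as the vehicle for house 3.
That leaves poppy as the flower for house 1.
Clue 1: the carnation grower is in house 5.
By clue 1, the lily grower is in house 4.
Clue 4 places the artist in house 4.
Clue 7 places the architect in house 3.
From clue 11, the person who drives a van must be in house 5.
That leaves minivan as the vehicle for house 4.
The only flower still possible for house 2 is daisy.
The only profession still possible for house 1 is nurse.
House 2's profession must be plumber (nothing else left).
The only profession still possible for house 5 is lawyer.
So: house 1 = convertible/poppy/nurse, house 2 = hatchback/daisy/plumber, house 3 = scooter/dahlia/architect, house 4 = minivan/lily/artist, house 5 = van/carnation/lawyer.

1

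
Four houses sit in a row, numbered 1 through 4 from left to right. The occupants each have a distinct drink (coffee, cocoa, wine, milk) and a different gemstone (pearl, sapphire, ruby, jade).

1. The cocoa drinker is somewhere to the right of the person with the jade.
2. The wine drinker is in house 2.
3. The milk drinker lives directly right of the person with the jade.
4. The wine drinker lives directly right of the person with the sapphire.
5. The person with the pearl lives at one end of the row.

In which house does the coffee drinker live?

Clue 2 places the wine drinker in house 2.
The person with the sapphire is in house 1 (clue 4).
House 1 drink: only coffee fits.
So house 4 gets pearl for gemstone.
The cocoa drinker is narrowed to house 3 or 4; consider each.
Placing it in house 3 leads to a contradiction, so it's in house 4.
So house 3 gets milk for drink.
By clue 3, the person with the jade is in house 2.
That leaves ruby as the gemstone for house 3.
So: house 1 = coffee/sapphire, house 2 = wine/jade, house 3 = milk/ruby, house 4 = cocoa/pearl.

1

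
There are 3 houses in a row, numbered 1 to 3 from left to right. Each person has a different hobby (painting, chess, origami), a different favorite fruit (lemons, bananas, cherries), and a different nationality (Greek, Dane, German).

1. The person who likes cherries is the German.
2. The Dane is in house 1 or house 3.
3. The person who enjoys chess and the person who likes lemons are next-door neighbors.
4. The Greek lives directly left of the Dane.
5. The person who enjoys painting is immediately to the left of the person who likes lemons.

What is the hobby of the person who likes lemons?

origami

Clue 4 places the Greek in house 2.
From clue 4, the Dane must be in house 3.
So house 1 gets German for nationality.
By clue 1, the person who likes cherries is in house 1.
The person who enjoys painting is narrowed to house 1 or 2; consider each.
Placing it in house 2 leads to a contradiction, so it's in house 1.
The person who likes lemons is in house 2 (clue 5).
That leaves bananas as the favorite fruit for house 3.
The person who enjoys chess is in house 3 (clue 3).
So house 2 gets origami for hobby.
So: house 1 = painting/cherries/German, house 2 = origami/lemons/Greek, house 3 = chess/bananas/Dane.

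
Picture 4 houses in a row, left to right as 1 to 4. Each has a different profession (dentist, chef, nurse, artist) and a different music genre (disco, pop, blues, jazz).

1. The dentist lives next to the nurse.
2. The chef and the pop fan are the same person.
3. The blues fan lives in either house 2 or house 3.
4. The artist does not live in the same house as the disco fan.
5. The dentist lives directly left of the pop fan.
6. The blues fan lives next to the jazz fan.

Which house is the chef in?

The blues fan is narrowed to house 2 or 3; consider each.
Placing it in house 3 leads to a contradiction, so it's in house 2.
The chef is narrowed to house 3 or 4; consider each.
Placing it in house 3 leads to a contradiction, so it's in house 4.
Clue 2: the pop fan is in house 4.
From clue 5, the dentist must be in house 3.
From clue 1, the nurse must be in house 2.
That leaves artist as the profession for house 1.
From clue 4, the disco fan must be in house 3.
So house 1 gets jazz for music genre.
So: house 1 = artist/jazz, house 2 = nurse/blues, house 3 = dentist/disco, house 4 = chef/pop.

4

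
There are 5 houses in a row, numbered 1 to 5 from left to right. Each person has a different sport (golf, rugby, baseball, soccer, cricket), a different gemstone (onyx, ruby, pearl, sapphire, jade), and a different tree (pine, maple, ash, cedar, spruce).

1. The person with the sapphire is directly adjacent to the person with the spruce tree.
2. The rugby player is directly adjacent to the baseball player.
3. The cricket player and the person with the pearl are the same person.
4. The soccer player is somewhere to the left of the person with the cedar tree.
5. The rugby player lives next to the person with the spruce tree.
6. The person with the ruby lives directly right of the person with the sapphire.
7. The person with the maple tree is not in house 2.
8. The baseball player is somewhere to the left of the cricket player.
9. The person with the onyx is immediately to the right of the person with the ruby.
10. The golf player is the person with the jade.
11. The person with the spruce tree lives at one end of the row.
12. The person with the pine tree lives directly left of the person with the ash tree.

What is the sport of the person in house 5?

cricket

From clue 6, the person with the ruby must be in house 3.
Clue 6: the person with the sapphire is in house 2.
By clue 9, the person with the onyx is in house 4.
So house 1 gets jade for gemstone.
House 5's gemstone must be pearl (nothing else left).
The person with the spruce tree is in house 1 (clue 1).
From clue 3, the cricket player must be in house 5.
Clue 5 places the rugby player in house 2.
Clue 10 places the golf player in house 1.
House 3's sport must be baseball (nothing else left).
That leaves soccer as the sport for house 4.
From clue 4, the person with the cedar tree must be in house 5.
House 2's tree must be pine (nothing else left).
Clue 12 places the person with the ash tree in house 3.
That leaves maple as the tree for house 4.
So: house 1 = golf/jade/spruce, house 2 = rugby/sapphire/pine, house 3 = baseball/ruby/ash, house 4 = soccer/onyx/maple, house 5 = cricket/pearl/cedar.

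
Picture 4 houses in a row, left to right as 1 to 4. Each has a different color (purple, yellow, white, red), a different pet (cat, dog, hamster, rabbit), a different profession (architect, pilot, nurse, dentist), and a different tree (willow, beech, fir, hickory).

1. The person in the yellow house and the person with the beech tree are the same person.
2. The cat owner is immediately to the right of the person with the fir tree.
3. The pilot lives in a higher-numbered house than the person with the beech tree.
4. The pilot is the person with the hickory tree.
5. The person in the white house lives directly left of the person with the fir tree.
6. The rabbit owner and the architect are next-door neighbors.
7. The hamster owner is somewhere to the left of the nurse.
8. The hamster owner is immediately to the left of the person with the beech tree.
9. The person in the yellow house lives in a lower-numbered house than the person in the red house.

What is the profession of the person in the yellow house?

nurse

House 1's tree must be willow (nothing else left).
So house 4 gets hickory for tree.
Clue 4 places the pilot in house 4.
The person in the red house is narrowed to house 3 or 4; consider each.
Placing it in house 3 leads to a contradiction, so it's in house 4.
The person in the white house is narrowed to house 1 or 2; consider each.
Placing it in house 2 leads to a contradiction, so it's in house 1.
From clue 5, the person with the fir tree must be in house 2.
That leaves beech as the tree for house 3.
From clue 1, the person in the yellow house must be in house 3.
Clue 2 places the cat owner in house 3.
Clue 8 places the hamster owner in house 2.
House 2 color: only purple fits.
By clue 7, the nurse is in house 3.
The only profession still possible for house 1 is dentist.
House 2 profession: only architect fits.
From clue 6, the rabbit owner must be in house 1.
So house 4 gets dog for pet.
So: house 1 = white/rabbit/dentist/willow, house 2 = purple/hamster/architect/fir, house 3 = yellow/cat/nurse/beech, house 4 = red/dog/pilot/hickory.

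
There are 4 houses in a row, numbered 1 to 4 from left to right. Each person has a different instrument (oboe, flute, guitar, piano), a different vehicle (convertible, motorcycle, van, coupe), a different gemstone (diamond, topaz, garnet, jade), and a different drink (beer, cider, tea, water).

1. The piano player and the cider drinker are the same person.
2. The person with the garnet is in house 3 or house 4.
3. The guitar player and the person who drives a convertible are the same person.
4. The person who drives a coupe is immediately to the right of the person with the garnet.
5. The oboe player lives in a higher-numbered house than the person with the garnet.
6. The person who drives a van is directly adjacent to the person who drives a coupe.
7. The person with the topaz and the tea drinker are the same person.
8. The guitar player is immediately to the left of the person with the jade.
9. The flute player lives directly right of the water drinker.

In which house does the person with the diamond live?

1

The person who drives a coupe is in house 4 (clue 4).
The person with the garnet is in house 3 (clue 4).
The oboe player is in house 4 (clue 5).
Clue 6: the person who drives a van is in house 3.
Clue 8 places the guitar player in house 1.
The person with the jade is in house 2 (clue 8).
By clue 3, the person who drives a convertible is in house 1.
That leaves motorcycle as the vehicle for house 2.
The flute player is narrowed to house 2 or 3; consider each.
Placing it in house 3 leads to a contradiction, so it's in house 2.
By clue 9, the water drinker is in house 1.
House 3's instrument must be piano (nothing else left).
Clue 1: the cider drinker is in house 3.
Clue 7 places the person with the topaz in house 4.
House 1 gemstone: only diamond fits.
The only drink still possible for house 2 is beer.
House 4's drink must be tea (nothing else left).
So: house 1 = guitar/convertible/diamond/water, house 2 = flute/motorcycle/jade/beer, house 3 = piano/van/garnet/cider, house 4 = oboe/coupe/topaz/tea.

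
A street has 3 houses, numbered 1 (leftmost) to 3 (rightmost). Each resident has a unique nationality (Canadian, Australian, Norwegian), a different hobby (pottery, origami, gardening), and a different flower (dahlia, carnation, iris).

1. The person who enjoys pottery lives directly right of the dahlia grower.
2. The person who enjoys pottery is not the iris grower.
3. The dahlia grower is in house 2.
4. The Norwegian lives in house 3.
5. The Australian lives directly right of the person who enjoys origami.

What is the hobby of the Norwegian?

pottery

From clue 3, the dahlia grower must be in house 2.
From clue 4, the Norwegian must be in house 3.
The only nationality still possible for house 1 is Canadian.
That leaves Australian as the nationality for house 2.
Clue 1: the person who enjoys pottery is in house 3.
Clue 2 places the iris grower in house 1.
The person who enjoys origami is in house 1 (clue 5).
That leaves gardening as the hobby for house 2.
That leaves carnation as the flower for house 3.
So: house 1 = Canadian/origami/iris, house 2 = Australian/gardening/dahlia, house 3 = Norwegian/pottery/carnation.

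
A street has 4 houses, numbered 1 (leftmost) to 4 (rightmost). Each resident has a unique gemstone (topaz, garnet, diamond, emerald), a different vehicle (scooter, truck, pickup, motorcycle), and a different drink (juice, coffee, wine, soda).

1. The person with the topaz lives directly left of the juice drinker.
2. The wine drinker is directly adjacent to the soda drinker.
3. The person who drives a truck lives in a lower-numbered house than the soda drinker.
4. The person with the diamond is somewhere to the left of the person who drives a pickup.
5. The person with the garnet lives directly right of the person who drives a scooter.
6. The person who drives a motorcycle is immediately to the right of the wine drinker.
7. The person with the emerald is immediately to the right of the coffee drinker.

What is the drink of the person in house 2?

The person with the diamond is narrowed to house 1 or 2 or 3; consider each.
Placing it in house 2 and house 3 leads to a contradiction, so it's in house 1.
The person with the topaz is narrowed to house 2 or 3; consider each.
Placing it in house 2 leads to a contradiction, so it's in house 3.
By clue 1, the juice drinker is in house 4.
The person with the emerald is narrowed to house 2 or 4; consider each.
Placing it in house 4 leads to a contradiction, so it's in house 2.
From clue 7, the coffee drinker must be in house 1.
House 4's gemstone must be garnet (nothing else left).
Clue 5 places the person who drives a scooter in house 3.
That leaves truck as the vehicle for house 1.
So house 2 gets pickup for vehicle.
The only vehicle still possible for house 4 is motorcycle.
Clue 6 places the wine drinker in house 3.
House 2's drink must be soda (nothing else left).
So: house 1 = diamond/truck/coffee, house 2 = emerald/pickup/soda, house 3 = topaz/scooter/wine, house 4 = garnet/motorcycle/juice.

soda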